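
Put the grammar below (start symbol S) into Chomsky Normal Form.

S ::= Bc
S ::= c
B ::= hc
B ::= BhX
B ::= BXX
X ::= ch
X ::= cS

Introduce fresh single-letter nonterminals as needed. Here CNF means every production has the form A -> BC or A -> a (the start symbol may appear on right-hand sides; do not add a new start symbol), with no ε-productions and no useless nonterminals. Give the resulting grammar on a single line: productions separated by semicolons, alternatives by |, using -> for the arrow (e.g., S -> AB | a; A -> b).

No ε-productions.
No unit productions to eliminate.
TERM: introduce C -> c, A -> h and substitute in every rule of length ≥2.
BIN: B -> BAX becomes B -> BD, D -> AX; B -> BXX becomes B -> BE, E -> XX.

S -> c | BC; A -> h; B -> AC | BD | BE; C -> c; D -> AX; E -> XX; X -> CA | CS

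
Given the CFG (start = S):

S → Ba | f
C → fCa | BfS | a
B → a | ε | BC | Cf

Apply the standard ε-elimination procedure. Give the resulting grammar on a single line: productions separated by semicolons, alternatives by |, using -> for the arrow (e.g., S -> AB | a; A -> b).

S -> a | f | Ba; B -> C | a | BC | Cf; C -> a | fS | BfS | fCa

Nullable set: {B}.
S -> Ba: B nullable, giving Ba | a.
Drop B -> ε.
B -> BC: B nullable, giving BC | C.
C -> BfS: B nullable, giving BfS | fS.
Unchanged (no nullable symbols): S -> f; B -> Cf; B -> a; C -> a; C -> fCa.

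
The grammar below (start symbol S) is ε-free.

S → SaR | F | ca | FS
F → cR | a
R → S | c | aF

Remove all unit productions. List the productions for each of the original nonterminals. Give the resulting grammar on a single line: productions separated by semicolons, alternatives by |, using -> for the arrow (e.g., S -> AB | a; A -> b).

Unit productions: R->S, S->F.
Unit pairs (A ⇒* B via units): (R,F), (R,S), (S,F).
S: inherits non-unit rules of {F, S} → FS | SaR | a | cR | ca.
F: inherits non-unit rules of {F} → a | cR.
R: inherits non-unit rules of {F, R, S} → FS | SaR | a | aF | c | cR | ca.

S -> a | FS | cR | ca | SaR; F -> a | cR; R -> a | c | FS | aF | cR | ca | SaR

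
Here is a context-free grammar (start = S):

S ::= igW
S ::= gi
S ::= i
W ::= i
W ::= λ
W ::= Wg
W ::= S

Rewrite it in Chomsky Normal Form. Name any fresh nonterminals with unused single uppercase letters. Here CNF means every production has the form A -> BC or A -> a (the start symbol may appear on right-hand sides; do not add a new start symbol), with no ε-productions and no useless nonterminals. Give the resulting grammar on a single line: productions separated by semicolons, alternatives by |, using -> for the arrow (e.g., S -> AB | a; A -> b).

S -> i | AB | BA | BC; A -> g; B -> i; C -> AW; D -> AW; W -> g | i | AB | BA | BD | WA

Nullable: {W}; after ε-elimination: S -> i | gi | ig | igW; W -> S | g | i | Wg.
After unit-elimination: S -> i | gi | ig | igW; W -> g | i | Wg | gi | ig | igW.
TERM: introduce A -> g, B -> i and substitute in every rule of length ≥2.
BIN: S -> BAW becomes S -> BC, C -> AW; W -> BAW becomes W -> BD, D -> AW.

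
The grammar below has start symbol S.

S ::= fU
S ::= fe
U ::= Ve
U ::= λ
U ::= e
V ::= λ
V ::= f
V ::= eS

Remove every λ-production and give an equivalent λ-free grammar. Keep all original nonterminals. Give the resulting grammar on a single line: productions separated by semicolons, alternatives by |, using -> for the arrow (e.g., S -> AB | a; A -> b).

Nullable set: {U, V}.
S -> fU: U nullable, giving f | fU.
Drop U -> λ.
U -> Ve: V nullable, giving Ve | e.
Drop V -> λ.
Unchanged (no nullable symbols): S -> fe; U -> e; V -> eS; V -> f.

S -> f | fU | fe; U -> e | Ve; V -> f | eS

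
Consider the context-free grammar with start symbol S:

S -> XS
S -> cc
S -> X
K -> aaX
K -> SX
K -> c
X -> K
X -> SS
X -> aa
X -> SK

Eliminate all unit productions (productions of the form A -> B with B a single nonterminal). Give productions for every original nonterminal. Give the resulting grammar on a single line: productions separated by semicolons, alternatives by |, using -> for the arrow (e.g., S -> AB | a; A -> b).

Unit productions: S->X, X->K.
Unit pairs (A ⇒* B via units): (S,K), (S,X), (X,K).
S: inherits non-unit rules of {K, S, X} → SK | SS | SX | XS | aa | aaX | c | cc.
K: inherits non-unit rules of {K} → SX | aaX | c.
X: inherits non-unit rules of {K, X} → SK | SS | SX | aa | aaX | c.

S -> c | SK | SS | SX | XS | aa | cc | aaX; K -> c | SX | aaX; X -> c | SK | SS | SX | aa | aaX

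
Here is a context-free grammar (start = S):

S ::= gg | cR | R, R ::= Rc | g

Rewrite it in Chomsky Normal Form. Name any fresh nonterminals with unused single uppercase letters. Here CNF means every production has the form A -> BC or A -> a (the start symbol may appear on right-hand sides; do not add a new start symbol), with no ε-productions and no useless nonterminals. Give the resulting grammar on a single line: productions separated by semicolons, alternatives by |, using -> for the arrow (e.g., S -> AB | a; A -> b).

S -> g | AR | BB | RA; A -> c; B -> g; R -> g | RA

No ε-productions.
After unit-elimination: S -> g | Rc | cR | gg; R -> g | Rc.
TERM: introduce A -> c, B -> g and substitute in every rule of length ≥2.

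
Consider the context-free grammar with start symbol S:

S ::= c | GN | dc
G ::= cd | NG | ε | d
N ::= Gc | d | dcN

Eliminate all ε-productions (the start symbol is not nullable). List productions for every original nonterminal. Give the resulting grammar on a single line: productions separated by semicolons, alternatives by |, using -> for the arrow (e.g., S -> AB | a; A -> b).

S -> N | c | GN | dc; G -> N | d | NG | cd; N -> c | d | Gc | dcN

Nullable set: {G}.
S -> GN: G nullable, giving GN | N.
Drop G -> ε.
G -> NG: G nullable, giving N | NG.
N -> Gc: G nullable, giving Gc | c.
Unchanged (no nullable symbols): S -> c; S -> dc; G -> cd; G -> d; N -> d; N -> dcN.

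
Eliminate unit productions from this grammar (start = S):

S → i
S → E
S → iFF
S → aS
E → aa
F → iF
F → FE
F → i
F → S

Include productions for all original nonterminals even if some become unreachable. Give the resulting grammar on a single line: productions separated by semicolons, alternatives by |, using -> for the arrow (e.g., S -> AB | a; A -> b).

Unit productions: F->S, S->E.
Unit pairs (A ⇒* B via units): (F,E), (F,S), (S,E).
S: inherits non-unit rules of {E, S} → aS | aa | i | iFF.
E: inherits non-unit rules of {E} → aa.
F: inherits non-unit rules of {E, F, S} → FE | aS | aa | i | iF | iFF.

S -> i | aS | aa | iFF; E -> aa; F -> i | FE | aS | aa | iF | iFF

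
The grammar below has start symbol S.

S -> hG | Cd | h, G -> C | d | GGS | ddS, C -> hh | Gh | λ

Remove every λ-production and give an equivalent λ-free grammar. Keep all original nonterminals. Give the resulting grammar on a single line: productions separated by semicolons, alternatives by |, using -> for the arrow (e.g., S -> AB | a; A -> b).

S -> d | h | Cd | hG; C -> h | Gh | hh; G -> C | S | d | GS | GGS | ddS

Nullable set: {C, G}.
S -> Cd: C nullable, giving Cd | d.
S -> hG: G nullable, giving h | hG.
Drop C -> λ.
C -> Gh: G nullable, giving Gh | h.
G -> C: C nullable, giving C.
G -> GGS: G, G nullable, giving GGS | GS | S.
Unchanged (no nullable symbols): S -> h; C -> hh; G -> d; G -> ddS.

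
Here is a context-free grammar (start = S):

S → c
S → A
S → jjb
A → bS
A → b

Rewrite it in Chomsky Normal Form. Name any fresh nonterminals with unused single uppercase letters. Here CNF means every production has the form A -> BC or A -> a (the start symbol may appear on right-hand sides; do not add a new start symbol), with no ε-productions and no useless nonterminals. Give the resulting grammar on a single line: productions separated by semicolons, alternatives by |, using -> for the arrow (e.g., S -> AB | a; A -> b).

No ε-productions.
After unit-elimination: S -> b | c | bS | jjb; A -> b | bS.
TERM: introduce B -> b, C -> j and substitute in every rule of length ≥2.
BIN: S -> CCB becomes S -> CD, D -> CB.
Drop unreachable/unproductive: A.

S -> b | c | BS | CD; B -> b; C -> j; D -> CB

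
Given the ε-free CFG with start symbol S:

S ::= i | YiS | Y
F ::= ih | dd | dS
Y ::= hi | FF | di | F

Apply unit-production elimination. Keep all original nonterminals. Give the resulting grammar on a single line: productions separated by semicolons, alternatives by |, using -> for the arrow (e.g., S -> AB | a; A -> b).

S -> i | FF | dS | dd | di | hi | ih | YiS; F -> dS | dd | ih; Y -> FF | dS | dd | di | hi | ih

Unit productions: S->Y, Y->F.
Unit pairs (A ⇒* B via units): (S,F), (S,Y), (Y,F).
S: inherits non-unit rules of {F, S, Y} → FF | YiS | dS | dd | di | hi | i | ih.
F: inherits non-unit rules of {F} → dS | dd | ih.
Y: inherits non-unit rules of {F, Y} → FF | dS | dd | di | hi | ih.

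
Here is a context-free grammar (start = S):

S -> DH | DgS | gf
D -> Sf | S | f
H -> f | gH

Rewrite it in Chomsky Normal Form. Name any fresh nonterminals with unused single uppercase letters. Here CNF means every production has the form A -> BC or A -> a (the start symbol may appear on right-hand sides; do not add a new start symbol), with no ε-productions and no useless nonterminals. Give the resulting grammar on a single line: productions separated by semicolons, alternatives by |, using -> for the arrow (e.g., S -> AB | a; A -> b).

No ε-productions.
After unit-elimination: S -> DH | gf | DgS; D -> f | DH | Sf | gf | DgS; H -> f | gH.
TERM: introduce B -> f, A -> g and substitute in every rule of length ≥2.
BIN: D -> DAS becomes D -> DC, C -> AS; S -> DAS becomes S -> DE, E -> AS.

S -> AB | DE | DH; A -> g; B -> f; C -> AS; D -> f | AB | DC | DH | SB; E -> AS; H -> f | AH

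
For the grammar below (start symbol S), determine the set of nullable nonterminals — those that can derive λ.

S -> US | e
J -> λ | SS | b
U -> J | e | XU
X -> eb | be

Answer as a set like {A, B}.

{J, U}

Directly nullable (have an ε-rule): {J}.
U is nullable via U -> J (every symbol on the right is already known nullable).
Not nullable: S, X — each has a terminal in every rule's right-hand side or depends on a non-nullable symbol.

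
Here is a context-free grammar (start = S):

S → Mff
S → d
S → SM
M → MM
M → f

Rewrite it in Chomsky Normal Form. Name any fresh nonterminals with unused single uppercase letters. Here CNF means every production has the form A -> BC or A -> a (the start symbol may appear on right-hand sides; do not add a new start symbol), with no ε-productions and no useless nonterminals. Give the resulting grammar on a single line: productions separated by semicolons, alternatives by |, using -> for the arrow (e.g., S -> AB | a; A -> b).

No ε-productions.
No unit productions to eliminate.
TERM: introduce A -> f and substitute in every rule of length ≥2.
BIN: S -> MAA becomes S -> MB, B -> AA.

S -> d | MB | SM; A -> f; B -> AA; M -> f | MM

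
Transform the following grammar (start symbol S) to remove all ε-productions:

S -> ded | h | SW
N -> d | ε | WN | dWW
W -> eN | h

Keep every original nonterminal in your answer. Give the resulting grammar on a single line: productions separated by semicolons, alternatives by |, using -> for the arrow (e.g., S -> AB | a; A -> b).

Nullable set: {N}.
Drop N -> ε.
N -> WN: N nullable, giving W | WN.
W -> eN: N nullable, giving e | eN.
Unchanged (no nullable symbols): S -> SW; S -> ded; S -> h; N -> d; N -> dWW; W -> h.

S -> h | SW | ded; N -> W | d | WN | dWW; W -> e | h | eN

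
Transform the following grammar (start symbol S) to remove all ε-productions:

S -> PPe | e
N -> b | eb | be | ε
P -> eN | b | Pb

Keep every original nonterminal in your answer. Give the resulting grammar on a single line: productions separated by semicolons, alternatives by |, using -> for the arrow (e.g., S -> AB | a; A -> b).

S -> e | PPe; N -> b | be | eb; P -> b | e | Pb | eN

Nullable set: {N}.
Drop N -> ε.
P -> eN: N nullable, giving e | eN.
Unchanged (no nullable symbols): S -> PPe; S -> e; N -> b; N -> be; N -> eb; P -> Pb; P -> b.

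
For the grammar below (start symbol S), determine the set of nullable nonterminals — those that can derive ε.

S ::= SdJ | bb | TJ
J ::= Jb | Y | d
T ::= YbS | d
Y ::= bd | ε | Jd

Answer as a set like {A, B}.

{J, Y}

Directly nullable (have an ε-rule): {Y}.
J is nullable via J -> Y (every symbol on the right is already known nullable).
Not nullable: S, T — each has a terminal in every rule's right-hand side or depends on a non-nullable symbol.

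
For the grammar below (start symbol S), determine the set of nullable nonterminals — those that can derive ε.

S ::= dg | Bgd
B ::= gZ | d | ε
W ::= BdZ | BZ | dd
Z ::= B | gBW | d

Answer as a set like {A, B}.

{B, W, Z}

Directly nullable (have an ε-rule): {B}.
Z is nullable via Z -> B (every symbol on the right is already known nullable).
W is nullable via W -> BZ (every symbol on the right is already known nullable).
Not nullable: S — each has a terminal in every rule's right-hand side or depends on a non-nullable symbol.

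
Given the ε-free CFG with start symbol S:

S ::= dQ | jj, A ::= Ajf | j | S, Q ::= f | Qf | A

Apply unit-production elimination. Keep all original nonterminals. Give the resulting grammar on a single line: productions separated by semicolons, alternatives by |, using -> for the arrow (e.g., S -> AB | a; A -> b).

S -> dQ | jj; A -> j | dQ | jj | Ajf; Q -> f | j | Qf | dQ | jj | Ajf

Unit productions: A->S, Q->A.
Unit pairs (A ⇒* B via units): (A,S), (Q,A), (Q,S).
S: inherits non-unit rules of {S} → dQ | jj.
A: inherits non-unit rules of {A, S} → Ajf | dQ | j | jj.
Q: inherits non-unit rules of {A, Q, S} → Ajf | Qf | dQ | f | j | jj.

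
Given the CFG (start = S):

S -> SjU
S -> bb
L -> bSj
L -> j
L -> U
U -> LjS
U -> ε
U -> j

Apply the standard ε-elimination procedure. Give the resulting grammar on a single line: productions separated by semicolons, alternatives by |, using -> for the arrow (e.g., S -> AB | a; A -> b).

Nullable set: {L, U}.
S -> SjU: U nullable, giving Sj | SjU.
L -> U: U nullable, giving U.
Drop U -> ε.
U -> LjS: L nullable, giving LjS | jS.
Unchanged (no nullable symbols): S -> bb; L -> bSj; L -> j; U -> j.

S -> Sj | bb | SjU; L -> U | j | bSj; U -> j | jS | LjS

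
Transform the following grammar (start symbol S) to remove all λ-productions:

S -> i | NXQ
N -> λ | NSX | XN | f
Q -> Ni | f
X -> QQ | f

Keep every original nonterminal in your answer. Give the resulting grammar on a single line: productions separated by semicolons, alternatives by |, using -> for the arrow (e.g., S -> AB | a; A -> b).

S -> i | XQ | NXQ; N -> X | f | SX | XN | NSX; Q -> f | i | Ni; X -> f | QQ

Nullable set: {N}.
S -> NXQ: N nullable, giving NXQ | XQ.
Drop N -> λ.
N -> NSX: N nullable, giving NSX | SX.
N -> XN: N nullable, giving X | XN.
Q -> Ni: N nullable, giving Ni | i.
Unchanged (no nullable symbols): S -> i; N -> f; Q -> f; X -> QQ; X -> f.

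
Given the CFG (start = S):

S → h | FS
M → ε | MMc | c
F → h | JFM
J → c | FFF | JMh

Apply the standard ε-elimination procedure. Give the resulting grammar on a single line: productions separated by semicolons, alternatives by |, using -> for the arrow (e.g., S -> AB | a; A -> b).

Nullable set: {M}.
F -> JFM: M nullable, giving JF | JFM.
J -> JMh: M nullable, giving JMh | Jh.
Drop M -> ε.
M -> MMc: M, M nullable, giving MMc | Mc | c.
Unchanged (no nullable symbols): S -> FS; S -> h; F -> h; J -> FFF; J -> c; M -> c.

S -> h | FS; F -> h | JF | JFM; J -> c | Jh | FFF | JMh; M -> c | Mc | MMc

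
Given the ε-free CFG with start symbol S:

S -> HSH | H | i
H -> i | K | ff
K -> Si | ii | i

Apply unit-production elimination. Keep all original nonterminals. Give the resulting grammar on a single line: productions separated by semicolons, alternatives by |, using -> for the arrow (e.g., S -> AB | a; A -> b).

S -> i | Si | ff | ii | HSH; H -> i | Si | ff | ii; K -> i | Si | ii

Unit productions: H->K, S->H.
Unit pairs (A ⇒* B via units): (H,K), (S,H), (S,K).
S: inherits non-unit rules of {H, K, S} → HSH | Si | ff | i | ii.
H: inherits non-unit rules of {H, K} → Si | ff | i | ii.
K: inherits non-unit rules of {K} → Si | i | ii.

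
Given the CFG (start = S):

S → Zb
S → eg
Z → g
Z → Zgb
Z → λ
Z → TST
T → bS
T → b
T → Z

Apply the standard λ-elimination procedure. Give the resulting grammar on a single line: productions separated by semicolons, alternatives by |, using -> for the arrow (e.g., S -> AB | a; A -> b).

Nullable set: {T, Z}.
S -> Zb: Z nullable, giving Zb | b.
T -> Z: Z nullable, giving Z.
Drop Z -> λ.
Z -> TST: T, T nullable, giving S | ST | TS | TST.
Z -> Zgb: Z nullable, giving Zgb | gb.
Unchanged (no nullable symbols): S -> eg; T -> b; T -> bS; Z -> g.

S -> b | Zb | eg; T -> Z | b | bS; Z -> S | g | ST | TS | gb | TST | Zgb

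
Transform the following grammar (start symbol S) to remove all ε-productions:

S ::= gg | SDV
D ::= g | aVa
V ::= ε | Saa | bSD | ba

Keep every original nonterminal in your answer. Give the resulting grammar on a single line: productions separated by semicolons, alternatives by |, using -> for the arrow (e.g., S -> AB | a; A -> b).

S -> SD | gg | SDV; D -> g | aa | aVa; V -> ba | Saa | bSD

Nullable set: {V}.
S -> SDV: V nullable, giving SD | SDV.
D -> aVa: V nullable, giving aVa | aa.
Drop V -> ε.
Unchanged (no nullable symbols): S -> gg; D -> g; V -> Saa; V -> bSD; V -> ba.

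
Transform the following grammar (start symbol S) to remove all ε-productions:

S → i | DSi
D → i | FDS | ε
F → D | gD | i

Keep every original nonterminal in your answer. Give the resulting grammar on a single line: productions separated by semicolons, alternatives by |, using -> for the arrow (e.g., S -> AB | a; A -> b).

S -> i | Si | DSi; D -> S | i | DS | FS | FDS; F -> D | g | i | gD

Nullable set: {D, F}.
S -> DSi: D nullable, giving DSi | Si.
Drop D -> ε.
D -> FDS: F, D nullable, giving DS | FDS | FS | S.
F -> D: D nullable, giving D.
F -> gD: D nullable, giving g | gD.
Unchanged (no nullable symbols): S -> i; D -> i; F -> i.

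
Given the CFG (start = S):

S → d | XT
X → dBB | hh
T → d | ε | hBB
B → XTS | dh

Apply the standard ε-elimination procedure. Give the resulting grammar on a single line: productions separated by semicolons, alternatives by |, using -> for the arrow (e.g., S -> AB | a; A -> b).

S -> X | d | XT; B -> XS | dh | XTS; T -> d | hBB; X -> hh | dBB

Nullable set: {T}.
S -> XT: T nullable, giving X | XT.
B -> XTS: T nullable, giving XS | XTS.
Drop T -> ε.
Unchanged (no nullable symbols): S -> d; B -> dh; T -> d; T -> hBB; X -> dBB; X -> hh.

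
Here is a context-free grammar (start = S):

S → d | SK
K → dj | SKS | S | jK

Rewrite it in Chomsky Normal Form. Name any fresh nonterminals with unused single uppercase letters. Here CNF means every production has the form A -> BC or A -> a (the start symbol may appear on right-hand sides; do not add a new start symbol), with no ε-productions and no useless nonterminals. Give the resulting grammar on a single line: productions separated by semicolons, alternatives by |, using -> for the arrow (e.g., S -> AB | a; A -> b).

S -> d | SK; A -> d; B -> j; C -> KS; K -> d | AB | BK | SC | SK

No ε-productions.
After unit-elimination: S -> d | SK; K -> d | SK | dj | jK | SKS.
TERM: introduce A -> d, B -> j and substitute in every rule of length ≥2.
BIN: K -> SKS becomes K -> SC, C -> KS.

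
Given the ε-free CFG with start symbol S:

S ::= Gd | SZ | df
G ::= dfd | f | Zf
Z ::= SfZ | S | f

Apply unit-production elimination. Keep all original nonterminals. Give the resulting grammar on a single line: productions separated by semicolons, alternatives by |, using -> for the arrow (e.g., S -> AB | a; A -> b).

S -> Gd | SZ | df; G -> f | Zf | dfd; Z -> f | Gd | SZ | df | SfZ

Unit productions: Z->S.
Unit pairs (A ⇒* B via units): (Z,S).
S: inherits non-unit rules of {S} → Gd | SZ | df.
G: inherits non-unit rules of {G} → Zf | dfd | f.
Z: inherits non-unit rules of {S, Z} → Gd | SZ | SfZ | df | f.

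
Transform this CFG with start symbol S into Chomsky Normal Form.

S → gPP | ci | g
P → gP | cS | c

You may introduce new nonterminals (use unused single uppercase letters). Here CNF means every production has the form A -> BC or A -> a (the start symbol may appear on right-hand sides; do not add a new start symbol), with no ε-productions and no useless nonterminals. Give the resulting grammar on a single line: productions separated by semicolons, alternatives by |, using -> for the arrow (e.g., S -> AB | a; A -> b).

S -> g | AC | BD; A -> c; B -> g; C -> i; D -> PP; P -> c | AS | BP

No ε-productions.
No unit productions to eliminate.
TERM: introduce A -> c, B -> g, C -> i and substitute in every rule of length ≥2.
BIN: S -> BPP becomes S -> BD, D -> PP.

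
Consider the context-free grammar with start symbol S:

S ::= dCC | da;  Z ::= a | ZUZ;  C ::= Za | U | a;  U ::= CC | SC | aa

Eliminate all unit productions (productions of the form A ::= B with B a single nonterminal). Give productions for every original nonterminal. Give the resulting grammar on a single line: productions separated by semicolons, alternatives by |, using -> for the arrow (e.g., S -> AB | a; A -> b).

S -> da | dCC; C -> a | CC | SC | Za | aa; U -> CC | SC | aa; Z -> a | ZUZ

Unit productions: C->U.
Unit pairs (A ⇒* B via units): (C,U).
S: inherits non-unit rules of {S} → dCC | da.
C: inherits non-unit rules of {C, U} → CC | SC | Za | a | aa.
U: inherits non-unit rules of {U} → CC | SC | aa.
Z: inherits non-unit rules of {Z} → ZUZ | a.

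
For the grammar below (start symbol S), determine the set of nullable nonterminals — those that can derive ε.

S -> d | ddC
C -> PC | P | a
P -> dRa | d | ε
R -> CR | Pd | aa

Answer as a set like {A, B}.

{C, P}

Directly nullable (have an ε-rule): {P}.
C is nullable via C -> P (every symbol on the right is already known nullable).
Not nullable: R, S — each has a terminal in every rule's right-hand side or depends on a non-nullable symbol.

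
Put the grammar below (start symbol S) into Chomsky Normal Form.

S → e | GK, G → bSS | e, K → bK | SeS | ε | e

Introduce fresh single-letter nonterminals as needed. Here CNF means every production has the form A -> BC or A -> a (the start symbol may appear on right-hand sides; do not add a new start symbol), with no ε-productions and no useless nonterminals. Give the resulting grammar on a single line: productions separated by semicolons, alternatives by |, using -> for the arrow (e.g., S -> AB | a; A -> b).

Nullable: {K}; after ε-elimination: S -> G | e | GK; G -> e | bSS; K -> b | e | bK | SeS.
After unit-elimination: S -> e | GK | bSS; G -> e | bSS; K -> b | e | bK | SeS.
TERM: introduce A -> b, B -> e and substitute in every rule of length ≥2.
BIN: G -> ASS becomes G -> AC, C -> SS; K -> SBS becomes K -> SD, D -> BS; S -> ASS becomes S -> AE, E -> SS.

S -> e | AE | GK; A -> b; B -> e; C -> SS; D -> BS; E -> SS; G -> e | AC; K -> b | e | AK | SD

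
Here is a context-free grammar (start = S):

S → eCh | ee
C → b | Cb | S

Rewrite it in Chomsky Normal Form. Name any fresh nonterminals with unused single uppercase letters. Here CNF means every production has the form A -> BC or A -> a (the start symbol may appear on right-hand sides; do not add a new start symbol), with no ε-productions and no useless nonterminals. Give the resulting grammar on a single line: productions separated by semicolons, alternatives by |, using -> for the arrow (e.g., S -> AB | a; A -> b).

S -> BB | BF; A -> b; B -> e; C -> b | BB | BE | CA; D -> h; E -> CD; F -> CD

No ε-productions.
After unit-elimination: S -> ee | eCh; C -> b | Cb | ee | eCh.
TERM: introduce A -> b, B -> e, D -> h and substitute in every rule of length ≥2.
BIN: C -> BCD becomes C -> BE, E -> CD; S -> BCD becomes S -> BF, F -> CD.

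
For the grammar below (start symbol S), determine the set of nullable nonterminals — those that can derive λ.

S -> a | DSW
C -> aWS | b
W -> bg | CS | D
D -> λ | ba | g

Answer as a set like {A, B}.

Directly nullable (have an ε-rule): {D}.
W is nullable via W -> D (every symbol on the right is already known nullable).
Not nullable: C, S — each has a terminal in every rule's right-hand side or depends on a non-nullable symbol.

{D, W}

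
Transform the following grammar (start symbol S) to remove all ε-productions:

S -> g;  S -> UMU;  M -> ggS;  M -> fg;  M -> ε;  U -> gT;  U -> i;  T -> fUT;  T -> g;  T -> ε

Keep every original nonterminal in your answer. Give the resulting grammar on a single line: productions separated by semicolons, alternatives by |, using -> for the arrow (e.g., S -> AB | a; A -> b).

Nullable set: {M, T}.
S -> UMU: M nullable, giving UMU | UU.
Drop M -> ε.
Drop T -> ε.
T -> fUT: T nullable, giving fU | fUT.
U -> gT: T nullable, giving g | gT.
Unchanged (no nullable symbols): S -> g; M -> fg; M -> ggS; T -> g; U -> i.

S -> g | UU | UMU; M -> fg | ggS; T -> g | fU | fUT; U -> g | i | gT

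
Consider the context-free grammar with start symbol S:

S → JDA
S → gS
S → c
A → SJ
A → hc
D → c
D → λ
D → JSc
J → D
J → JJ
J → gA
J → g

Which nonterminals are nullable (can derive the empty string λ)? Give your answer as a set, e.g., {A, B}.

{D, J}

Directly nullable (have an ε-rule): {D}.
J is nullable via J -> D (every symbol on the right is already known nullable).
Not nullable: A, S — each has a terminal in every rule's right-hand side or depends on a non-nullable symbol.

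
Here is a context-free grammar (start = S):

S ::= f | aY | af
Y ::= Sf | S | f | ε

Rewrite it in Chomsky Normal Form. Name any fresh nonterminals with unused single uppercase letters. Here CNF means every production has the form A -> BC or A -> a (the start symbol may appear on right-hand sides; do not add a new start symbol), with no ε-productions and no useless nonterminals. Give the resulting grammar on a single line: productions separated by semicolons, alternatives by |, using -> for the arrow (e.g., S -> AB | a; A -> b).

S -> a | f | AB | AY; A -> a; B -> f; Y -> a | f | AB | AY | SB

Nullable: {Y}; after ε-elimination: S -> a | f | aY | af; Y -> S | f | Sf.
After unit-elimination: S -> a | f | aY | af; Y -> a | f | Sf | aY | af.
TERM: introduce A -> a, B -> f and substitute in every rule of length ≥2.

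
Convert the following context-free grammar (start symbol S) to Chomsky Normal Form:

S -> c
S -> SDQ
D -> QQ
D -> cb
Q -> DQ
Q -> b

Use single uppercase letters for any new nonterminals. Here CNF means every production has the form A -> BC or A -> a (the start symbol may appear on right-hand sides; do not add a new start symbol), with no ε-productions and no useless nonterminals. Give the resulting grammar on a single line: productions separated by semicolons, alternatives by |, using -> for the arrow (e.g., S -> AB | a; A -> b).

S -> c | SC; A -> c; B -> b; C -> DQ; D -> AB | QQ; Q -> b | DQ

No ε-productions.
No unit productions to eliminate.
TERM: introduce B -> b, A -> c and substitute in every rule of length ≥2.
BIN: S -> SDQ becomes S -> SC, C -> DQ.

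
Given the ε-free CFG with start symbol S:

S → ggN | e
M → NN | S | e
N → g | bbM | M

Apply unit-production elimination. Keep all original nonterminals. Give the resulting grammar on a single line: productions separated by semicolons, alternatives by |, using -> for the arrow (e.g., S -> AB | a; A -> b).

Unit productions: M->S, N->M.
Unit pairs (A ⇒* B via units): (M,S), (N,M), (N,S).
S: inherits non-unit rules of {S} → e | ggN.
M: inherits non-unit rules of {M, S} → NN | e | ggN.
N: inherits non-unit rules of {M, N, S} → NN | bbM | e | g | ggN.

S -> e | ggN; M -> e | NN | ggN; N -> e | g | NN | bbM | ggN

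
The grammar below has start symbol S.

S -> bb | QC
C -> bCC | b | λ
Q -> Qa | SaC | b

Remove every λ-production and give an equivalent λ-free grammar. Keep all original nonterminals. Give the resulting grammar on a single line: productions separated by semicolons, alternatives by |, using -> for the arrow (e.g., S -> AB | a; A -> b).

Nullable set: {C}.
S -> QC: C nullable, giving Q | QC.
Drop C -> λ.
C -> bCC: C, C nullable, giving b | bC | bCC.
Q -> SaC: C nullable, giving Sa | SaC.
Unchanged (no nullable symbols): S -> bb; C -> b; Q -> Qa; Q -> b.

S -> Q | QC | bb; C -> b | bC | bCC; Q -> b | Qa | Sa | SaC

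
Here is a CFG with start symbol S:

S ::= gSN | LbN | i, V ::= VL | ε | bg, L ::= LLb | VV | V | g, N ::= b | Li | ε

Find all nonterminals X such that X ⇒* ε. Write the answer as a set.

Directly nullable (have an ε-rule): {N, V}.
L is nullable via L -> V (every symbol on the right is already known nullable).
Not nullable: S — each has a terminal in every rule's right-hand side or depends on a non-nullable symbol.

{L, N, V}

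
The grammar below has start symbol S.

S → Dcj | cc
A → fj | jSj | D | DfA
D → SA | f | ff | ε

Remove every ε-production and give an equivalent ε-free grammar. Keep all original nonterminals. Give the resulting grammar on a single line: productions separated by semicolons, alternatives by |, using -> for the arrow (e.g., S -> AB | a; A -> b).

S -> cc | cj | Dcj; A -> D | f | Df | fA | fj | DfA | jSj; D -> S | f | SA | ff

Nullable set: {A, D}.
S -> Dcj: D nullable, giving Dcj | cj.
A -> D: D nullable, giving D.
A -> DfA: D, A nullable, giving Df | DfA | f | fA.
Drop D -> ε.
D -> SA: A nullable, giving S | SA.
Unchanged (no nullable symbols): S -> cc; A -> fj; A -> jSj; D -> f; D -> ff.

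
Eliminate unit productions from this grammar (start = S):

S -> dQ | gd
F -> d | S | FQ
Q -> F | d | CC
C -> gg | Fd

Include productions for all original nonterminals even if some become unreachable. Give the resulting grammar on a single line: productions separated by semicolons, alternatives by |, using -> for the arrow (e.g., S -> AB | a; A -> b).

Unit productions: F->S, Q->F.
Unit pairs (A ⇒* B via units): (F,S), (Q,F), (Q,S).
S: inherits non-unit rules of {S} → dQ | gd.
C: inherits non-unit rules of {C} → Fd | gg.
F: inherits non-unit rules of {F, S} → FQ | d | dQ | gd.
Q: inherits non-unit rules of {F, Q, S} → CC | FQ | d | dQ | gd.

S -> dQ | gd; C -> Fd | gg; F -> d | FQ | dQ | gd; Q -> d | CC | FQ | dQ | gd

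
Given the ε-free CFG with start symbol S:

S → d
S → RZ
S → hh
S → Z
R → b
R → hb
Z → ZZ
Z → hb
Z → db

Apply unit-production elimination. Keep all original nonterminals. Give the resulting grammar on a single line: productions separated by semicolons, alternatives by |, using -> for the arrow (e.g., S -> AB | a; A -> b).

S -> d | RZ | ZZ | db | hb | hh; R -> b | hb; Z -> ZZ | db | hb

Unit productions: S->Z.
Unit pairs (A ⇒* B via units): (S,Z).
S: inherits non-unit rules of {S, Z} → RZ | ZZ | d | db | hb | hh.
R: inherits non-unit rules of {R} → b | hb.
Z: inherits non-unit rules of {Z} → ZZ | db | hb.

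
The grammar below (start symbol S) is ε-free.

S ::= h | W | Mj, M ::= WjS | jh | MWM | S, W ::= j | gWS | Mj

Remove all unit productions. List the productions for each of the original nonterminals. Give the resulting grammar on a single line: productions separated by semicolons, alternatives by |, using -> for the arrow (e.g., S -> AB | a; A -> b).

Unit productions: M->S, S->W.
Unit pairs (A ⇒* B via units): (M,S), (M,W), (S,W).
S: inherits non-unit rules of {S, W} → Mj | gWS | h | j.
M: inherits non-unit rules of {M, S, W} → MWM | Mj | WjS | gWS | h | j | jh.
W: inherits non-unit rules of {W} → Mj | gWS | j.

S -> h | j | Mj | gWS; M -> h | j | Mj | jh | MWM | WjS | gWS; W -> j | Mj | gWS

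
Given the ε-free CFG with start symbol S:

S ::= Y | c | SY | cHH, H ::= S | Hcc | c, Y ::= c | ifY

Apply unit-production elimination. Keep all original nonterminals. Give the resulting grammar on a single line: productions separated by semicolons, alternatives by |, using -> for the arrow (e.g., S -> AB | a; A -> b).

Unit productions: H->S, S->Y.
Unit pairs (A ⇒* B via units): (H,S), (H,Y), (S,Y).
S: inherits non-unit rules of {S, Y} → SY | c | cHH | ifY.
H: inherits non-unit rules of {H, S, Y} → Hcc | SY | c | cHH | ifY.
Y: inherits non-unit rules of {Y} → c | ifY.

S -> c | SY | cHH | ifY; H -> c | SY | Hcc | cHH | ifY; Y -> c | ifY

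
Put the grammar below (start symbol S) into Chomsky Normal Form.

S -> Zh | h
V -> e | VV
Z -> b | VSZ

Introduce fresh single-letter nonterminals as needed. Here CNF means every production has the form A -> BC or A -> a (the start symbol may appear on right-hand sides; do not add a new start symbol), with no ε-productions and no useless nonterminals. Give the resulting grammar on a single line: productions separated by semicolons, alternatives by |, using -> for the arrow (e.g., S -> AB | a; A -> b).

S -> h | ZA; A -> h; B -> SZ; V -> e | VV; Z -> b | VB

No ε-productions.
No unit productions to eliminate.
TERM: introduce A -> h and substitute in every rule of length ≥2.
BIN: Z -> VSZ becomes Z -> VB, B -> SZ.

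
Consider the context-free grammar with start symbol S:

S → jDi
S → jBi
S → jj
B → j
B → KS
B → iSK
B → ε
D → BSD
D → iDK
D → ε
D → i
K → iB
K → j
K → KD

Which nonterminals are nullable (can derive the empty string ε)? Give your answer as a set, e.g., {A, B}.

Directly nullable (have an ε-rule): {B, D}.
Not nullable: K, S — each has a terminal in every rule's right-hand side or depends on a non-nullable symbol.

{B, D}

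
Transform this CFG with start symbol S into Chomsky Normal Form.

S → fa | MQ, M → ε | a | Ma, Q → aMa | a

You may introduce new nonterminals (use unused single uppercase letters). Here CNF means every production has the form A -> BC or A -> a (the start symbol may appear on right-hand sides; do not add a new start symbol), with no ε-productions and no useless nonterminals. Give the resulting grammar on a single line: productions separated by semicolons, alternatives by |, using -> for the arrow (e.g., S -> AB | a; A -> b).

Nullable: {M}; after ε-elimination: S -> Q | MQ | fa; M -> a | Ma; Q -> a | aa | aMa.
After unit-elimination: S -> a | MQ | aa | fa | aMa; M -> a | Ma; Q -> a | aa | aMa.
TERM: introduce A -> a, B -> f and substitute in every rule of length ≥2.
BIN: Q -> AMA becomes Q -> AC, C -> MA; S -> AMA becomes S -> AD, D -> MA.

S -> a | AA | AD | BA | MQ; A -> a; B -> f; C -> MA; D -> MA; M -> a | MA; Q -> a | AA | AC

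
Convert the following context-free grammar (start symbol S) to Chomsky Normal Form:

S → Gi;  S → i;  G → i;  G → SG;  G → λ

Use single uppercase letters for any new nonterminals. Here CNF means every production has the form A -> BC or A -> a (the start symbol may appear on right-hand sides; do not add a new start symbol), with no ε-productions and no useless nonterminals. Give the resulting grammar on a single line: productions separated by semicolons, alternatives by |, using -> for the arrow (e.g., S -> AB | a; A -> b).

Nullable: {G}; after ε-elimination: S -> i | Gi; G -> S | i | SG.
After unit-elimination: S -> i | Gi; G -> i | Gi | SG.
TERM: introduce A -> i and substitute in every rule of length ≥2.

S -> i | GA; A -> i; G -> i | GA | SG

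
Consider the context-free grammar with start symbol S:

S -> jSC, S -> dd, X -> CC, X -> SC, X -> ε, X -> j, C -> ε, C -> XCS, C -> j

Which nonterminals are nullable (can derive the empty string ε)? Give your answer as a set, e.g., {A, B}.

{C, X}

Directly nullable (have an ε-rule): {C, X}.
Not nullable: S — each has a terminal in every rule's right-hand side or depends on a non-nullable symbol.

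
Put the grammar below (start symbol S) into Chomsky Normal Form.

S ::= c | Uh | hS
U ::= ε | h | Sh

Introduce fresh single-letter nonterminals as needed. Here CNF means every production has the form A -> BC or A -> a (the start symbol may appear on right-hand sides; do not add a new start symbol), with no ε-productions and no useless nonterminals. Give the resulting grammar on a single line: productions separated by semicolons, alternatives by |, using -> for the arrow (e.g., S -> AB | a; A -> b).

S -> c | h | AS | UA; A -> h; U -> h | SA

Nullable: {U}; after ε-elimination: S -> c | h | Uh | hS; U -> h | Sh.
No unit productions to eliminate.
TERM: introduce A -> h and substitute in every rule of length ≥2.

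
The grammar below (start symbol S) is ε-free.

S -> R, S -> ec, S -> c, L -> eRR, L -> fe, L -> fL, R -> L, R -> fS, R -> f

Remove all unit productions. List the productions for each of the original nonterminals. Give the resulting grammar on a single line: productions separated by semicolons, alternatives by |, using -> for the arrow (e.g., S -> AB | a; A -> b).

S -> c | f | ec | fL | fS | fe | eRR; L -> fL | fe | eRR; R -> f | fL | fS | fe | eRR

Unit productions: R->L, S->R.
Unit pairs (A ⇒* B via units): (R,L), (S,L), (S,R).
S: inherits non-unit rules of {L, R, S} → c | eRR | ec | f | fL | fS | fe.
L: inherits non-unit rules of {L} → eRR | fL | fe.
R: inherits non-unit rules of {L, R} → eRR | f | fL | fS | fe.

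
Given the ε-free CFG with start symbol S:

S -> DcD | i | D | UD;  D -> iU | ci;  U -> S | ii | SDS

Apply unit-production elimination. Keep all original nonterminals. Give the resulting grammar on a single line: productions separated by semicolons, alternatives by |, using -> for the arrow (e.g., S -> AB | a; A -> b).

Unit productions: S->D, U->S.
Unit pairs (A ⇒* B via units): (S,D), (U,D), (U,S).
S: inherits non-unit rules of {D, S} → DcD | UD | ci | i | iU.
D: inherits non-unit rules of {D} → ci | iU.
U: inherits non-unit rules of {D, S, U} → DcD | SDS | UD | ci | i | iU | ii.

S -> i | UD | ci | iU | DcD; D -> ci | iU; U -> i | UD | ci | iU | ii | DcD | SDS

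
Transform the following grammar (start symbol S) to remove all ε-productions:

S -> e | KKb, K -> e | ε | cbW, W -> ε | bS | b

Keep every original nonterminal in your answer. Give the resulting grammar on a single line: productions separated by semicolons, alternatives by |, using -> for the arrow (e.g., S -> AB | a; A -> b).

S -> b | e | Kb | KKb; K -> e | cb | cbW; W -> b | bS

Nullable set: {K, W}.
S -> KKb: K, K nullable, giving KKb | Kb | b.
Drop K -> ε.
K -> cbW: W nullable, giving cb | cbW.
Drop W -> ε.
Unchanged (no nullable symbols): S -> e; K -> e; W -> b; W -> bS.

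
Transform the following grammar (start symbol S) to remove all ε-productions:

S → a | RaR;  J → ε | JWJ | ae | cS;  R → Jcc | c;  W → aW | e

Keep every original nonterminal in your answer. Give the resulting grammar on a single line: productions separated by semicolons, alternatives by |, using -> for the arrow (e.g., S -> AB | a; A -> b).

S -> a | RaR; J -> W | JW | WJ | ae | cS | JWJ; R -> c | cc | Jcc; W -> e | aW

Nullable set: {J}.
Drop J -> ε.
J -> JWJ: J, J nullable, giving JW | JWJ | W | WJ.
R -> Jcc: J nullable, giving Jcc | cc.
Unchanged (no nullable symbols): S -> RaR; S -> a; J -> ae; J -> cS; R -> c; W -> aW; W -> e.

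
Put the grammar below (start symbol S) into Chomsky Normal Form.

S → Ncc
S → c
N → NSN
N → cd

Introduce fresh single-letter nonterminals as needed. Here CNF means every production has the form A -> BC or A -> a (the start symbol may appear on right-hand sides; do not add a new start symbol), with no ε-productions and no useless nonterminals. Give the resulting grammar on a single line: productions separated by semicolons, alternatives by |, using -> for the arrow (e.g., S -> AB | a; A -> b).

S -> c | ND; A -> c; B -> d; C -> SN; D -> AA; N -> AB | NC

No ε-productions.
No unit productions to eliminate.
TERM: introduce A -> c, B -> d and substitute in every rule of length ≥2.
BIN: N -> NSN becomes N -> NC, C -> SN; S -> NAA becomes S -> ND, D -> AA.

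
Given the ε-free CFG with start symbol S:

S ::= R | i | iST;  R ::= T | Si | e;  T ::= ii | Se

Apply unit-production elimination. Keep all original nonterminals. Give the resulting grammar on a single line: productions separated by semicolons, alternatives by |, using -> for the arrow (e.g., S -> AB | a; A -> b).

Unit productions: R->T, S->R.
Unit pairs (A ⇒* B via units): (R,T), (S,R), (S,T).
S: inherits non-unit rules of {R, S, T} → Se | Si | e | i | iST | ii.
R: inherits non-unit rules of {R, T} → Se | Si | e | ii.
T: inherits non-unit rules of {T} → Se | ii.

S -> e | i | Se | Si | ii | iST; R -> e | Se | Si | ii; T -> Se | ii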